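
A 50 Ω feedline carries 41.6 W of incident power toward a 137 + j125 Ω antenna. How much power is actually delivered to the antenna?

|Γ| = |(87 + j125)/(187 + j125)| = 0.677
|Γ|² = 0.458
P_refl = |Γ|²·P_inc = 19.1 W, P_del = (1 − |Γ|²)·P_inc = 22.5 W

P_delivered ≈ 22.5 W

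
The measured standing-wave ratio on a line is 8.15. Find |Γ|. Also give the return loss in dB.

|Γ| = (S − 1)/(S + 1) = (8.15 − 1)/(8.15 + 1) = 7.15/9.15
RL = −20·log₁₀|Γ| = −20·log₁₀(0.781)

|Γ| ≈ 0.781; return loss ≈ 2.14 dB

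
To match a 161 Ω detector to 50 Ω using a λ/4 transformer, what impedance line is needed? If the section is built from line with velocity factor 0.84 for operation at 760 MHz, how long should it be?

Z_qwt ≈ 89.7 Ω; length ≈ 8.29 cm

Z_qwt = √(Z_0·R_L) = √(50 × 161) = √8050
λ = 0.84·c/f = 0.332 m, so l = λ/4 = 0.0829 m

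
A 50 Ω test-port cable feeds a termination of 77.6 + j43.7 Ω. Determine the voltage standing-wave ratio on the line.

Γ = (Z_L − Z_0)/(Z_L + Z_0) = (27.6 + j43.7)/(127.6 + j43.7)
|Γ| = 51.7/135 = 0.383
VSWR = (1 + |Γ|)/(1 − |Γ|) = 1.38/0.617

VSWR ≈ 2.24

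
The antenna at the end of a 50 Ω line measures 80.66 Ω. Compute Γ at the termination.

Γ = (Z_L − Z_0)/(Z_L + Z_0) = (80.66 − 50)/(80.66 + 50) = 30.66/130.7

Γ = 0.235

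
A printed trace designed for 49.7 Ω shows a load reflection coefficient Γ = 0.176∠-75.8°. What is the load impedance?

Z_L ≈ 51 − j18 Ω

Z_L = Z_0·(1 + Γ)/(1 − Γ) = 49.7·(1.04 − j0.171)/(0.957 + j0.171)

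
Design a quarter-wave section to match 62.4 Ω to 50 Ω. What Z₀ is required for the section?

Z_qwt ≈ 55.9 Ω

Z_qwt = √(Z_0·R_L) = √(50 × 62.4) = √3120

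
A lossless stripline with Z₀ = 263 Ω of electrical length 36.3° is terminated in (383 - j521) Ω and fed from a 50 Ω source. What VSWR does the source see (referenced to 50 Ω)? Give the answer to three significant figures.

tan(βl) = 0.735
Z_in = Z_0·(Z_L + jZ_0·tanβl)/(Z_0 + jZ_L·tanβl) = 82.2 − j169 Ω
Γ_s = (Z_in − Z_s)/(Z_in + Z_s) = (32.2 − j169)/(132 − j169), |Γ_s| = 0.802
VSWR = (1 + |Γ_s|)/(1 − |Γ_s|)

VSWR ≈ 9.12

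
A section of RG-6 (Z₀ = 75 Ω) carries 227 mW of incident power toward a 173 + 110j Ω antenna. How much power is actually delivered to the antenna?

P_delivered ≈ 160 mW

|Γ| = |(98 + j110)/(248 + j110)| = 0.543
|Γ|² = 0.295
P_refl = |Γ|²·P_inc = 66.9 mW, P_del = (1 − |Γ|²)·P_inc = 160 mW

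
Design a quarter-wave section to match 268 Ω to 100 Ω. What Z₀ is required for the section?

Z_qwt = √(Z_0·R_L) = √(100 × 268) = √26800

Z_qwt ≈ 164 Ω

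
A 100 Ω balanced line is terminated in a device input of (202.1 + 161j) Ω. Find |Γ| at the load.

Γ = (Z_L − Z_0)/(Z_L + Z_0) = (102.1 + j161)/(302.1 + j161)
|Γ| = 191/342

|Γ| ≈ 0.557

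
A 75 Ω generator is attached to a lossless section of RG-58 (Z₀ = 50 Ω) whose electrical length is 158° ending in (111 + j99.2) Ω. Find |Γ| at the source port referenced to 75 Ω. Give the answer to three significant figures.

tan(βl) = -0.404
Z_in = Z_0·(Z_L + jZ_0·tanβl)/(Z_0 + jZ_L·tanβl) = 31.9 + j59.7 Ω
Γ_s = (Z_in − Z_s)/(Z_in + Z_s) = (-43.1 + j59.7)/(107 + j59.7), |Γ_s| = 0.602

|Γ| ≈ 0.602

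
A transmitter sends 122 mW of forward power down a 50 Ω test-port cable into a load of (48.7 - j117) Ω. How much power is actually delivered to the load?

|Γ| = |(-1.3 − j117)/(98.7 − j117)| = 0.764
|Γ|² = 0.584
P_refl = |Γ|²·P_inc = 71.3 mW, P_del = (1 − |Γ|²)·P_inc = 50.7 mW

P_delivered ≈ 50.7 mW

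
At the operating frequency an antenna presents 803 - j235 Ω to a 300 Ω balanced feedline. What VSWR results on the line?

Γ = (Z_L − Z_0)/(Z_L + Z_0) = (503 − j235)/(1103 − j235)
|Γ| = 555/1130 = 0.492
VSWR = (1 + |Γ|)/(1 − |Γ|) = 1.49/0.508

VSWR ≈ 2.94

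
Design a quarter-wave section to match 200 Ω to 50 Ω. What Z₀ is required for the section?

Z_qwt ≈ 100 Ω

Z_qwt = √(Z_0·R_L) = √(50 × 200) = √10000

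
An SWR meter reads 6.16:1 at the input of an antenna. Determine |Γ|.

|Γ| ≈ 0.721

|Γ| = (S − 1)/(S + 1) = (6.16 − 1)/(6.16 + 1) = 5.16/7.16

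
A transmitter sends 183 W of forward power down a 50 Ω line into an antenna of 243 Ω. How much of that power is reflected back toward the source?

Γ = (243 − 50)/(243 + 50) = 0.659
|Γ|² = 0.434
P_refl = |Γ|²·P_inc = 79.4 W, P_del = (1 − |Γ|²)·P_inc = 104 W

P_reflected ≈ 79.4 W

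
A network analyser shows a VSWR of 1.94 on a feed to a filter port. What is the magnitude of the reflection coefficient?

|Γ| ≈ 0.32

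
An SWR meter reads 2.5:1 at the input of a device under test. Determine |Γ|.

|Γ| ≈ 0.429

|Γ| = (S − 1)/(S + 1) = (2.5 − 1)/(2.5 + 1) = 1.5/3.5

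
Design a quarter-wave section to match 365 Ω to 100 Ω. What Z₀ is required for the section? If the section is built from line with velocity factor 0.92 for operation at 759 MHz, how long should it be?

Z_qwt = √(Z_0·R_L) = √(100 × 365) = √36500
λ = 0.92·c/f = 0.364 m, so l = λ/4 = 0.0909 m

Z_qwt ≈ 191 Ω; length ≈ 9.09 cm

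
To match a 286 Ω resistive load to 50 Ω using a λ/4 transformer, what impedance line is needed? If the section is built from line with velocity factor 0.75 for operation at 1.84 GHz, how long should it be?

Z_qwt ≈ 120 Ω; length ≈ 3.06 cm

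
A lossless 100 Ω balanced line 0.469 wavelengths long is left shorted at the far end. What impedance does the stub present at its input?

βl = 2π × 0.469 = 169°
tan(βl) = -0.197
For a shorted stub, Z_in = jZ_0·tan(βl)

Z_in ≈ −j19.7 Ω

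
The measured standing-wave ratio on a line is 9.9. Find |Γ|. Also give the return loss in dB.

|Γ| ≈ 0.817; return loss ≈ 1.76 dB

|Γ| = (S − 1)/(S + 1) = (9.9 − 1)/(9.9 + 1) = 8.9/10.9
RL = −20·log₁₀|Γ| = −20·log₁₀(0.817)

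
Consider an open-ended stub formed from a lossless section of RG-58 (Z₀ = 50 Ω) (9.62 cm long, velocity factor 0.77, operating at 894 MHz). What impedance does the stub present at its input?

Z_in ≈ +j48.3 Ω

λ = v/f = 0.77·c / 894 MHz = 0.258 m
βl = 2π·l/λ = 2π × 0.372 = 134°
tan(βl) = -1.03
For an open-ended stub, Z_in = −jZ_0·cot(βl) = −jZ_0/tan(βl)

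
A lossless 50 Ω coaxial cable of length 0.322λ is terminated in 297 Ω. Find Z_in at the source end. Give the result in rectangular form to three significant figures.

Z_in ≈ 10.3 + j23.5 Ω

βl = 2π × 0.322 = 116°
tan(βl) = tan(116°) = -2.06
Z_in = Z_0·(Z_L + jZ_0·tanβl)/(Z_0 + jZ_L·tanβl)
     = 50·(297 − j103)/(50 − j611)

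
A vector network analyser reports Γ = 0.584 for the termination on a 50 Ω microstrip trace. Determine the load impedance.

Z_L ≈ 190 Ω

Z_L = Z_0·(1 + Γ)/(1 − Γ) = 50·(1.58)/(0.416)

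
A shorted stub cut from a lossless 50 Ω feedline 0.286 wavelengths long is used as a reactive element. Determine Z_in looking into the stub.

Z_in ≈ −j217 Ω

βl = 2π × 0.286 = 103°
tan(βl) = -4.35
For a shorted stub, Z_in = jZ_0·tan(βl)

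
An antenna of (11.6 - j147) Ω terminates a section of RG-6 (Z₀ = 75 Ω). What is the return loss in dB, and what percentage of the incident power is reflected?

RL ≈ 0.553 dB; 88% of incident power reflected

Γ = (-63.4 − j147)/(86.6 − j147), |Γ| = 0.938
RL = −20·log₁₀(0.938) = 0.553 dB
P_refl/P_inc = |Γ|² = 0.88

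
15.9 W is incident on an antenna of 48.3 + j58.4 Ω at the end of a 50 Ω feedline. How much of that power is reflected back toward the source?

P_reflected ≈ 4.15 W

|Γ| = |(-1.7 + j58.4)/(98.3 + j58.4)| = 0.511
|Γ|² = 0.261
P_refl = |Γ|²·P_inc = 4.15 W, P_del = (1 − |Γ|²)·P_inc = 11.7 W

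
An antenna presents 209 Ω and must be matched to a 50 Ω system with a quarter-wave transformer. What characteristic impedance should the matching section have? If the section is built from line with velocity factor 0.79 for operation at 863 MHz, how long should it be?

Z_qwt = √(Z_0·R_L) = √(50 × 209) = √10450
λ = 0.79·c/f = 0.275 m, so l = λ/4 = 0.0687 m

Z_qwt ≈ 102 Ω; length ≈ 6.87 cm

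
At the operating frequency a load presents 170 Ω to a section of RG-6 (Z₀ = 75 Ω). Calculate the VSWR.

Γ = (170 − 75)/(170 + 75) = 0.388
VSWR = (1 + 0.388)/(1 − 0.388)

VSWR ≈ 2.27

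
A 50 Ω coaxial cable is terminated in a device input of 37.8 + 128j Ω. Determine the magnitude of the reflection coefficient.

|Γ| ≈ 0.828

Γ = (Z_L − Z_0)/(Z_L + Z_0) = (-12.2 + j128)/(87.8 + j128)
|Γ| = 129/155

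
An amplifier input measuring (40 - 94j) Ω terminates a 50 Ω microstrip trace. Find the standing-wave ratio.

VSWR ≈ 6.31

Γ = (Z_L − Z_0)/(Z_L + Z_0) = (-10 − j94)/(90 − j94)
|Γ| = 94.5/130 = 0.726
VSWR = (1 + |Γ|)/(1 − |Γ|) = 1.73/0.274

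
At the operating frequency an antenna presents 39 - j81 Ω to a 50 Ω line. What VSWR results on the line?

Γ = (Z_L − Z_0)/(Z_L + Z_0) = (-11 − j81)/(89 − j81)
|Γ| = 81.7/120 = 0.679
VSWR = (1 + |Γ|)/(1 − |Γ|) = 1.68/0.321

VSWR ≈ 5.24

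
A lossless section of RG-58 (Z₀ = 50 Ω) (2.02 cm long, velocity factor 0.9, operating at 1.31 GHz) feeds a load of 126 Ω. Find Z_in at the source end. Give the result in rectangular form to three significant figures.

Z_in ≈ 45.2 − j45.3 Ω

λ = v/f = 0.9·c / 1.31 GHz = 0.206 m
βl = 2π·l/λ = 2π × 0.098 = 35.3°
tan(βl) = tan(35.3°) = 0.708
Z_in = Z_0·(Z_L + jZ_0·tanβl)/(Z_0 + jZ_L·tanβl)
     = 50·(126 + j35.4)/(50 + j89.2)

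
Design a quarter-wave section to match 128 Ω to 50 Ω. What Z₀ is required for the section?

Z_qwt = √(Z_0·R_L) = √(50 × 128) = √6400

Z_qwt ≈ 80 Ω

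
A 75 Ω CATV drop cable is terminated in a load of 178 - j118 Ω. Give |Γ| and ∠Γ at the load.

Γ ≈ 0.561 ∠ -23.9°

Γ = (Z_L − Z_0)/(Z_L + Z_0) = (103 − j118)/(253 − j118)
|Γ| = 157/279 = 0.561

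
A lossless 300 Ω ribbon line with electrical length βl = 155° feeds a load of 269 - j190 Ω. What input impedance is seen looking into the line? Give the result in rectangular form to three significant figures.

Z_in ≈ 488 − j179 Ω

tan(βl) = tan(155°) = -0.466
Z_in = Z_0·(Z_L + jZ_0·tanβl)/(Z_0 + jZ_L·tanβl)
     = 300·(269 − j330)/(211 − j125)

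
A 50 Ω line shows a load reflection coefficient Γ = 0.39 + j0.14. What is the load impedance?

Z_L ≈ 106 + j35.7 Ω

Z_L = Z_0·(1 + Γ)/(1 − Γ) = 50·(1.39 + j0.14)/(0.61 − j0.14)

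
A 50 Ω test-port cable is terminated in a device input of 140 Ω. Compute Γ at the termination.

Γ = (Z_L − Z_0)/(Z_L + Z_0) = (140 − 50)/(140 + 50) = 90/190

Γ = 0.474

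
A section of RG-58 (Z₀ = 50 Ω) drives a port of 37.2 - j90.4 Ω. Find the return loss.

Γ = (-12.8 − j90.4)/(87.2 − j90.4), |Γ| = 0.727
RL = −20·log₁₀|Γ| = −20·log₁₀(0.727)

RL ≈ 2.77 dB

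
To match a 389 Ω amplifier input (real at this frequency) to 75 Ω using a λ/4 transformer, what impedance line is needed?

Z_qwt ≈ 171 Ω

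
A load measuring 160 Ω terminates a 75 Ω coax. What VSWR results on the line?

Γ = (160 − 75)/(160 + 75) = 0.362
VSWR = (1 + 0.362)/(1 − 0.362)

VSWR ≈ 2.13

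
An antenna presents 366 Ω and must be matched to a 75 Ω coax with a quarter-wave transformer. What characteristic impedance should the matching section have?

Z_qwt ≈ 166 Ω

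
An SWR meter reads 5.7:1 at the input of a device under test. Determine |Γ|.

|Γ| = (S − 1)/(S + 1) = (5.7 − 1)/(5.7 + 1) = 4.7/6.7

|Γ| ≈ 0.701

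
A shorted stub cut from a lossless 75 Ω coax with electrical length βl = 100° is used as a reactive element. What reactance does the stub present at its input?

X_in ≈ -425 Ω (capacitive)

tan(βl) = -5.67
For a shorted stub, Z_in = jZ_0·tan(βl)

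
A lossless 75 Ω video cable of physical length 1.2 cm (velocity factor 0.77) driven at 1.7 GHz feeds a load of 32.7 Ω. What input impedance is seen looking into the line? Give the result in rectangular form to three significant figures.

λ = v/f = 0.77·c / 1.7 GHz = 0.136 m
βl = 2π·l/λ = 2π × 0.0883 = 31.8°
tan(βl) = tan(31.8°) = 0.62
Z_in = Z_0·(Z_L + jZ_0·tanβl)/(Z_0 + jZ_L·tanβl)
     = 75·(32.7 + j46.5)/(75 + j20.3)

Z_in ≈ 42.2 + j35.1 Ω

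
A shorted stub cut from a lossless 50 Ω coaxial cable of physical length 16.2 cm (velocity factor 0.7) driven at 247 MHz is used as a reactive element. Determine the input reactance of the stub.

λ = v/f = 0.7·c / 247 MHz = 0.85 m
βl = 2π·l/λ = 2π × 0.191 = 68.6°
tan(βl) = 2.55
For a shorted stub, Z_in = jZ_0·tan(βl)

X_in ≈ 128 Ω (inductive)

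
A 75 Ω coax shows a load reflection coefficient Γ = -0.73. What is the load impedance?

Z_L ≈ 11.7 Ω

Z_L = Z_0·(1 + Γ)/(1 − Γ) = 75·(0.27)/(1.73)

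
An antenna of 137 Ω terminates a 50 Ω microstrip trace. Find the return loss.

Γ = (137 − 50)/(137 + 50) = 0.465
RL = −20·log₁₀|Γ| = −20·log₁₀(0.465)

RL ≈ 6.65 dB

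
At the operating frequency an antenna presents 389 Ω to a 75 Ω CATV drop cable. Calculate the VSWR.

VSWR ≈ 5.19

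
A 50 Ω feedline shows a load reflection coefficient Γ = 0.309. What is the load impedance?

Z_L = Z_0·(1 + Γ)/(1 − Γ) = 50·(1.31)/(0.691)

Z_L ≈ 94.7 Ω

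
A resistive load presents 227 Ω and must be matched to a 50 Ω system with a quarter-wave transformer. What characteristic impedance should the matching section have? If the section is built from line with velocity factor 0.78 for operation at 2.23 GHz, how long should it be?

Z_qwt ≈ 107 Ω; length ≈ 2.62 cm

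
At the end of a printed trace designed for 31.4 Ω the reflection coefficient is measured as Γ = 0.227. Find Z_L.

Z_L ≈ 49.8 Ω

Z_L = Z_0·(1 + Γ)/(1 − Γ) = 31.4·(1.23)/(0.773)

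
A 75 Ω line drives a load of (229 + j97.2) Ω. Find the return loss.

Γ = (154 + j97.2)/(304 + j97.2), |Γ| = 0.571
RL = −20·log₁₀|Γ| = −20·log₁₀(0.571)

RL ≈ 4.87 dB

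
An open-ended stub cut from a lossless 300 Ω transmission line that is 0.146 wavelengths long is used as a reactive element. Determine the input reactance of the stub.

X_in ≈ -230 Ω (capacitive)

βl = 2π × 0.146 = 52.6°
tan(βl) = 1.31
For an open-ended stub, Z_in = −jZ_0·cot(βl) = −jZ_0/tan(βl)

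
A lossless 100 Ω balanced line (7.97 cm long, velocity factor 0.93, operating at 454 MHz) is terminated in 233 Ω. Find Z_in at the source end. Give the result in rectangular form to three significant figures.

Z_in ≈ 69.7 − j66.1 Ω

λ = v/f = 0.93·c / 454 MHz = 0.615 m
βl = 2π·l/λ = 2π × 0.13 = 46.7°
tan(βl) = tan(46.7°) = 1.06
Z_in = Z_0·(Z_L + jZ_0·tanβl)/(Z_0 + jZ_L·tanβl)
     = 100·(233 + j106)/(100 + j247)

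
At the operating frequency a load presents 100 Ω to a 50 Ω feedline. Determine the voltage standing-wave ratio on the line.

Γ = (100 − 50)/(100 + 50) = 0.333
VSWR = (1 + 0.333)/(1 − 0.333)

VSWR ≈ 2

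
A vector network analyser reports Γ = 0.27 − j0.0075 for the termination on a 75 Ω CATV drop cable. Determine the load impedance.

Z_L = Z_0·(1 + Γ)/(1 − Γ) = 75·(1.27 − j0.0075)/(0.73 + j0.0075)

Z_L ≈ 130 − j2.11 Ω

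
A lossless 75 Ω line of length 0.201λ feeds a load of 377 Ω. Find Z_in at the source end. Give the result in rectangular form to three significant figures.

βl = 2π × 0.201 = 72.4°
tan(βl) = tan(72.4°) = 3.14
Z_in = Z_0·(Z_L + jZ_0·tanβl)/(Z_0 + jZ_L·tanβl)
     = 75·(377 + j236)/(75 + j1190)

Z_in ≈ 16.4 − j22.8 Ω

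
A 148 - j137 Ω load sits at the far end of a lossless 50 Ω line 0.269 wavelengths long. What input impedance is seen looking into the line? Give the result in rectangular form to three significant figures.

Z_in ≈ 9.61 + j14.5 Ω

βl = 2π × 0.269 = 96.8°
tan(βl) = tan(96.8°) = -8.34
Z_in = Z_0·(Z_L + jZ_0·tanβl)/(Z_0 + jZ_L·tanβl)
     = 50·(148 − j554)/(-1090 − j1230)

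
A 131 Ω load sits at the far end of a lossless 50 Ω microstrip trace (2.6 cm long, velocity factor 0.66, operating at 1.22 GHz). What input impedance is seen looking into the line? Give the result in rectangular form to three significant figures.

Z_in ≈ 25.3 − j25.5 Ω

λ = v/f = 0.66·c / 1.22 GHz = 0.162 m
βl = 2π·l/λ = 2π × 0.16 = 57.7°
tan(βl) = tan(57.7°) = 1.58
Z_in = Z_0·(Z_L + jZ_0·tanβl)/(Z_0 + jZ_L·tanβl)
     = 50·(131 + j79)/(50 + j207)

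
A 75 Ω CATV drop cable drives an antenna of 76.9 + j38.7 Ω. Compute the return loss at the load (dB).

Γ = (1.9 + j38.7)/(151.9 + j38.7), |Γ| = 0.247
RL = −20·log₁₀|Γ| = −20·log₁₀(0.247)

RL ≈ 12.1 dB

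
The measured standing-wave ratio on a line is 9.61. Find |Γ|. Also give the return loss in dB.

|Γ| = (S − 1)/(S + 1) = (9.61 − 1)/(9.61 + 1) = 8.61/10.6
RL = −20·log₁₀|Γ| = −20·log₁₀(0.811)

|Γ| ≈ 0.811; return loss ≈ 1.81 dB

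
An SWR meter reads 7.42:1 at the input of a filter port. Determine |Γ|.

|Γ| ≈ 0.762

|Γ| = (S − 1)/(S + 1) = (7.42 − 1)/(7.42 + 1) = 6.42/8.42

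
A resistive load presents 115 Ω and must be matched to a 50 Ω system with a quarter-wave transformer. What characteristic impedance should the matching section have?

Z_qwt ≈ 75.8 Ω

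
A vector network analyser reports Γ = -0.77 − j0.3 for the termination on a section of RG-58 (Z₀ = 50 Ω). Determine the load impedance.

Z_L ≈ 4.92 − j9.31 Ω

Z_L = Z_0·(1 + Γ)/(1 − Γ) = 50·(0.23 − j0.3)/(1.77 + j0.3)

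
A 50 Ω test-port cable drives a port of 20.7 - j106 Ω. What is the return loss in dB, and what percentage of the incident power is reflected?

RL ≈ 1.28 dB; 74.5% of incident power reflected

Γ = (-29.3 − j106)/(70.7 − j106), |Γ| = 0.863
RL = −20·log₁₀(0.863) = 1.28 dB
P_refl/P_inc = |Γ|² = 0.745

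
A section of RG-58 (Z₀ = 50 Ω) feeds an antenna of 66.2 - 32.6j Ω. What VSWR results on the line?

VSWR ≈ 1.86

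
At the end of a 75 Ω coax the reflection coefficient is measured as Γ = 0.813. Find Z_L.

Z_L ≈ 727 Ω

Z_L = Z_0·(1 + Γ)/(1 − Γ) = 75·(1.81)/(0.187)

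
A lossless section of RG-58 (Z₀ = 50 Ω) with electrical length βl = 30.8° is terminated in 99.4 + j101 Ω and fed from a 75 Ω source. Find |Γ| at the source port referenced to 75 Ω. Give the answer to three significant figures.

|Γ| ≈ 0.519

tan(βl) = 0.596
Z_in = Z_0·(Z_L + jZ_0·tanβl)/(Z_0 + jZ_L·tanβl) = 93.2 − j99.9 Ω
Γ_s = (Z_in − Z_s)/(Z_in + Z_s) = (18.2 − j99.9)/(168 − j99.9), |Γ_s| = 0.519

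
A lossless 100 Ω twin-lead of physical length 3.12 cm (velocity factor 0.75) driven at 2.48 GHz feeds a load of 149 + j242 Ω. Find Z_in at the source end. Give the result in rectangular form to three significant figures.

λ = v/f = 0.75·c / 2.48 GHz = 0.0907 m
βl = 2π·l/λ = 2π × 0.344 = 124°
tan(βl) = tan(124°) = -1.49
Z_in = Z_0·(Z_L + jZ_0·tanβl)/(Z_0 + jZ_L·tanβl)
     = 100·(149 + j92.6)/(461 − j223)

Z_in ≈ 18.3 + j28.9 Ω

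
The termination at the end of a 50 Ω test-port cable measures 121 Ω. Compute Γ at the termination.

Γ = (Z_L − Z_0)/(Z_L + Z_0) = (121 − 50)/(121 + 50) = 71/171

Γ = 0.415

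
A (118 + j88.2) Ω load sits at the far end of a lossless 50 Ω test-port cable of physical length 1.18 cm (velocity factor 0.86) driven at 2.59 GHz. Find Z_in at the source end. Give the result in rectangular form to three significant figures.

λ = v/f = 0.86·c / 2.59 GHz = 0.0996 m
βl = 2π·l/λ = 2π × 0.118 = 42.6°
tan(βl) = tan(42.6°) = 0.921
Z_in = Z_0·(Z_L + jZ_0·tanβl)/(Z_0 + jZ_L·tanβl)
     = 50·(118 + j134)/(-31.2 + j109)

Z_in ≈ 42.6 − j66.5 Ω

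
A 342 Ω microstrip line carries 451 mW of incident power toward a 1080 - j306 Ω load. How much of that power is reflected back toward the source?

|Γ| = |(738 − j306)/(1422 − j306)| = 0.549
|Γ|² = 0.302
P_refl = |Γ|²·P_inc = 136 mW, P_del = (1 − |Γ|²)·P_inc = 315 mW

P_reflected ≈ 136 mW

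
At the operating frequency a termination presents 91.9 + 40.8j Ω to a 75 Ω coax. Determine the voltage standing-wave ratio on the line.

Γ = (Z_L − Z_0)/(Z_L + Z_0) = (16.9 + j40.8)/(166.9 + j40.8)
|Γ| = 44.2/172 = 0.257
VSWR = (1 + |Γ|)/(1 − |Γ|) = 1.26/0.743

VSWR ≈ 1.69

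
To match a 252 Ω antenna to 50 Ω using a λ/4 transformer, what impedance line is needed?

Z_qwt = √(Z_0·R_L) = √(50 × 252) = √12600

Z_qwt ≈ 112 Ω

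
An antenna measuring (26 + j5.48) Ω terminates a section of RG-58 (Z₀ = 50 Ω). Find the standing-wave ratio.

VSWR ≈ 1.95

Γ = (Z_L − Z_0)/(Z_L + Z_0) = (-24 + j5.48)/(76 + j5.48)
|Γ| = 24.6/76.2 = 0.323
VSWR = (1 + |Γ|)/(1 − |Γ|) = 1.32/0.677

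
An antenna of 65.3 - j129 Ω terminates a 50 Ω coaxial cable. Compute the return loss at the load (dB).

Γ = (15.3 − j129)/(115.3 − j129), |Γ| = 0.751
RL = −20·log₁₀|Γ| = −20·log₁₀(0.751)

RL ≈ 2.49 dB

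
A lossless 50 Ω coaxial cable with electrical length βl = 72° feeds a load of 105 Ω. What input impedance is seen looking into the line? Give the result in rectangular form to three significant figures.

Z_in ≈ 25.7 − j12.3 Ω

tan(βl) = tan(72°) = 3.08
Z_in = Z_0·(Z_L + jZ_0·tanβl)/(Z_0 + jZ_L·tanβl)
     = 50·(105 + j154)/(50 + j323)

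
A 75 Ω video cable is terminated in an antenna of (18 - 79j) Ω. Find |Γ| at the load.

Γ = (Z_L − Z_0)/(Z_L + Z_0) = (-57 − j79)/(93 − j79)
|Γ| = 97.4/122

|Γ| ≈ 0.798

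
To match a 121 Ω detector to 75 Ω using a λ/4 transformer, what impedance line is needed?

Z_qwt = √(Z_0·R_L) = √(75 × 121) = √9075

Z_qwt ≈ 95.3 Ω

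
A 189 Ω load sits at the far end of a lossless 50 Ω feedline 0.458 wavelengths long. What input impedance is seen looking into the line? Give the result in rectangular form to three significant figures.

βl = 2π × 0.458 = 165°
tan(βl) = tan(165°) = -0.27
Z_in = Z_0·(Z_L + jZ_0·tanβl)/(Z_0 + jZ_L·tanβl)
     = 50·(189 − j13.5)/(50 − j51.1)

Z_in ≈ 99.3 + j87.9 Ω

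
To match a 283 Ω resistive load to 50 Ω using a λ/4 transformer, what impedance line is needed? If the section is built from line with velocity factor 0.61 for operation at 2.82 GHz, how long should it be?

Z_qwt = √(Z_0·R_L) = √(50 × 283) = √14150
λ = 0.61·c/f = 0.0649 m, so l = λ/4 = 0.0162 m

Z_qwt ≈ 119 Ω; length ≈ 1.62 cm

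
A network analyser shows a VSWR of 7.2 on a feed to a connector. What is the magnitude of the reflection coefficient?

|Γ| = (S − 1)/(S + 1) = (7.2 − 1)/(7.2 + 1) = 6.2/8.2

|Γ| ≈ 0.756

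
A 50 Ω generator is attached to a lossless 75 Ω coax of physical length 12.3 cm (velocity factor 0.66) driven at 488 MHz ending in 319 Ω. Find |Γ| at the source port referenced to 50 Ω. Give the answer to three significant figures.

λ = v/f = 0.66·c / 488 MHz = 0.406 m
βl = 2π·l/λ = 2π × 0.303 = 109°
tan(βl) = -2.88
Z_in = Z_0·(Z_L + jZ_0·tanβl)/(Z_0 + jZ_L·tanβl) = 19.6 + j24.4 Ω
Γ_s = (Z_in − Z_s)/(Z_in + Z_s) = (-30.4 + j24.4)/(69.6 + j24.4), |Γ_s| = 0.528

|Γ| ≈ 0.528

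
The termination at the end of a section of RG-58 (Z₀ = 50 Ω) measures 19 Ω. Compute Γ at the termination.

Γ = -0.449

Γ = (Z_L − Z_0)/(Z_L + Z_0) = (19 − 50)/(19 + 50) = -31/69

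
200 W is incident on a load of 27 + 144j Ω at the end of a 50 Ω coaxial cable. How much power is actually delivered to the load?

|Γ| = |(-23 + j144)/(77 + j144)| = 0.893
|Γ|² = 0.797
P_refl = |Γ|²·P_inc = 159 W, P_del = (1 − |Γ|²)·P_inc = 40.5 W

P_delivered ≈ 40.5 W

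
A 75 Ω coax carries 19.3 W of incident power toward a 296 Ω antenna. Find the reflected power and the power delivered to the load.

Γ = (296 − 75)/(296 + 75) = 0.596
|Γ|² = 0.355
P_refl = |Γ|²·P_inc = 6.85 W, P_del = (1 − |Γ|²)·P_inc = 12.5 W

P_reflected ≈ 6.85 W; P_delivered ≈ 12.5 W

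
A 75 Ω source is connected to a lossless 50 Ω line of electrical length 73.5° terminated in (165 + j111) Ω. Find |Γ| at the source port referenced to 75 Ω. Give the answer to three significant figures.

tan(βl) = 3.38
Z_in = Z_0·(Z_L + jZ_0·tanβl)/(Z_0 + jZ_L·tanβl) = 12.3 − j22 Ω
Γ_s = (Z_in − Z_s)/(Z_in + Z_s) = (-62.7 − j22)/(87.3 − j22), |Γ_s| = 0.738

|Γ| ≈ 0.738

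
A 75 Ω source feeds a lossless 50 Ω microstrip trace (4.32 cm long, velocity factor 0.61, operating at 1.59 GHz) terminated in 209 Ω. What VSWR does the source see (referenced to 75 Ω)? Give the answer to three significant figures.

λ = v/f = 0.61·c / 1.59 GHz = 0.115 m
βl = 2π·l/λ = 2π × 0.375 = 135°
tan(βl) = -0.996
Z_in = Z_0·(Z_L + jZ_0·tanβl)/(Z_0 + jZ_L·tanβl) = 22.7 + j44.8 Ω
Γ_s = (Z_in − Z_s)/(Z_in + Z_s) = (-52.3 + j44.8)/(97.7 + j44.8), |Γ_s| = 0.64
VSWR = (1 + |Γ_s|)/(1 − |Γ_s|)

VSWR ≈ 4.56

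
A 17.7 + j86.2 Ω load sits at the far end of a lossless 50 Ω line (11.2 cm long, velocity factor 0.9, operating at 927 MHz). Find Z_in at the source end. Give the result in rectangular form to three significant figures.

Z_in ≈ 4.87 + j17.2 Ω

λ = v/f = 0.9·c / 927 MHz = 0.291 m
βl = 2π·l/λ = 2π × 0.385 = 138°
tan(βl) = tan(138°) = -0.887
Z_in = Z_0·(Z_L + jZ_0·tanβl)/(Z_0 + jZ_L·tanβl)
     = 50·(17.7 + j41.9)/(126 − j15.7)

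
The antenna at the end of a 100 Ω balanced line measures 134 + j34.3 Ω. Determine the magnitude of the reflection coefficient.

|Γ| ≈ 0.204

Γ = (Z_L − Z_0)/(Z_L + Z_0) = (34 + j34.3)/(234 + j34.3)
|Γ| = 48.3/237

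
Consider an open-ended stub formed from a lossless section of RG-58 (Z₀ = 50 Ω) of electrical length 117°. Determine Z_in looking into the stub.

Z_in ≈ +j25.5 Ω

tan(βl) = -1.96
For an open-ended stub, Z_in = −jZ_0·cot(βl) = −jZ_0/tan(βl)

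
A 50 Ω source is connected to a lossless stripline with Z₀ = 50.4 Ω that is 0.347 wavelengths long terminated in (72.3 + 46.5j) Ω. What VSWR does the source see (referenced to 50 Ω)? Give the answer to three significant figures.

βl = 2π × 0.347 = 125°
tan(βl) = -1.43
Z_in = Z_0·(Z_L + jZ_0·tanβl)/(Z_0 + jZ_L·tanβl) = 23 + j9.25 Ω
Γ_s = (Z_in − Z_s)/(Z_in + Z_s) = (-27 + j9.25)/(73 + j9.25), |Γ_s| = 0.389
VSWR = (1 + |Γ_s|)/(1 − |Γ_s|)

VSWR ≈ 2.27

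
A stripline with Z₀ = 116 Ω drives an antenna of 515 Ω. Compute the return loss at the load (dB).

Γ = (515 − 116)/(515 + 116) = 0.632
RL = −20·log₁₀|Γ| = −20·log₁₀(0.632)

RL ≈ 3.98 dB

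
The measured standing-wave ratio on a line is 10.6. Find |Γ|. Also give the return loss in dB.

|Γ| = (S − 1)/(S + 1) = (10.6 − 1)/(10.6 + 1) = 9.6/11.6
RL = −20·log₁₀|Γ| = −20·log₁₀(0.828)

|Γ| ≈ 0.828; return loss ≈ 1.64 dB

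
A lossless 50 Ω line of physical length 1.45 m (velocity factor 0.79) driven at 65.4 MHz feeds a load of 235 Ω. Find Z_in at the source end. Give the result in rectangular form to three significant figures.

λ = v/f = 0.79·c / 65.4 MHz = 3.62 m
βl = 2π·l/λ = 2π × 0.4 = 144°
tan(βl) = tan(144°) = -0.725
Z_in = Z_0·(Z_L + jZ_0·tanβl)/(Z_0 + jZ_L·tanβl)
     = 50·(235 − j36.3)/(50 − j170)

Z_in ≈ 28.4 + j60.6 Ω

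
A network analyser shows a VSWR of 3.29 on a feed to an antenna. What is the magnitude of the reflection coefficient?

|Γ| = (S − 1)/(S + 1) = (3.29 − 1)/(3.29 + 1) = 2.29/4.29

|Γ| ≈ 0.534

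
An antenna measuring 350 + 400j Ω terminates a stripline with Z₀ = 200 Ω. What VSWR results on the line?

VSWR ≈ 4.38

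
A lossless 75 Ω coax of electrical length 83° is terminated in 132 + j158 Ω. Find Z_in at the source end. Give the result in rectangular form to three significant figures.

tan(βl) = tan(83°) = 8.14
Z_in = Z_0·(Z_L + jZ_0·tanβl)/(Z_0 + jZ_L·tanβl)
     = 75·(132 + j769)/(-1210 + j1080)

Z_in ≈ 19.1 − j30.7 Ω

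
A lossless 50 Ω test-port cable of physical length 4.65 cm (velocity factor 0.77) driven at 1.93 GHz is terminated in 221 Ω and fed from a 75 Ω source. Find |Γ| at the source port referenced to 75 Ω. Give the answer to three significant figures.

|Γ| ≈ 0.637

λ = v/f = 0.77·c / 1.93 GHz = 0.12 m
βl = 2π·l/λ = 2π × 0.389 = 140°
tan(βl) = -0.843
Z_in = Z_0·(Z_L + jZ_0·tanβl)/(Z_0 + jZ_L·tanβl) = 25.4 + j52.5 Ω
Γ_s = (Z_in − Z_s)/(Z_in + Z_s) = (-49.6 + j52.5)/(100 + j52.5), |Γ_s| = 0.637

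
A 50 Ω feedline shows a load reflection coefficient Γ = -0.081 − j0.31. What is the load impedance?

Z_L ≈ 35.5 − j24.5 Ω

Z_L = Z_0·(1 + Γ)/(1 − Γ) = 50·(0.919 − j0.31)/(1.08 + j0.31)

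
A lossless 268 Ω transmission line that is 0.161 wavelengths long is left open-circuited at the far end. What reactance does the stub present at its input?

X_in ≈ -168 Ω (capacitive)

βl = 2π × 0.161 = 58°
tan(βl) = 1.6
For an open-circuited stub, Z_in = −jZ_0·cot(βl) = −jZ_0/tan(βl)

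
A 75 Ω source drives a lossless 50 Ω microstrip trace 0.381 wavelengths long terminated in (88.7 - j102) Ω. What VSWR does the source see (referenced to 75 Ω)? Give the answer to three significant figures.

VSWR ≈ 3.74

βl = 2π × 0.381 = 137°
tan(βl) = -0.927
Z_in = Z_0·(Z_L + jZ_0·tanβl)/(Z_0 + jZ_L·tanβl) = 47.1 + j79.5 Ω
Γ_s = (Z_in − Z_s)/(Z_in + Z_s) = (-27.9 + j79.5)/(122 + j79.5), |Γ_s| = 0.578
VSWR = (1 + |Γ_s|)/(1 − |Γ_s|)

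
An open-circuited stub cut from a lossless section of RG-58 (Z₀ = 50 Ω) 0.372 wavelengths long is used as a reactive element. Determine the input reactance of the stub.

X_in ≈ 48.1 Ω (inductive)

βl = 2π × 0.372 = 134°
tan(βl) = -1.04
For an open-circuited stub, Z_in = −jZ_0·cot(βl) = −jZ_0/tan(βl)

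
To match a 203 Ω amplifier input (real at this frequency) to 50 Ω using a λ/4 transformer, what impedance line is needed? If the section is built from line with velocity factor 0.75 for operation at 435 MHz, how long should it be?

Z_qwt ≈ 101 Ω; length ≈ 12.9 cm

Z_qwt = √(Z_0·R_L) = √(50 × 203) = √10150
λ = 0.75·c/f = 0.517 m, so l = λ/4 = 0.129 m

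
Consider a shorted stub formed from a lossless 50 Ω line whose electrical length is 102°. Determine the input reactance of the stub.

X_in ≈ -235 Ω (capacitive)

tan(βl) = -4.7
For a shorted stub, Z_in = jZ_0·tan(βl)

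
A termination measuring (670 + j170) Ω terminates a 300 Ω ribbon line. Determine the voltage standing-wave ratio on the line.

VSWR ≈ 2.41

Γ = (Z_L − Z_0)/(Z_L + Z_0) = (370 + j170)/(970 + j170)
|Γ| = 407/985 = 0.413
VSWR = (1 + |Γ|)/(1 − |Γ|) = 1.41/0.587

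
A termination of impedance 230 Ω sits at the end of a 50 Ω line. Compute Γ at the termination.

Γ = (Z_L − Z_0)/(Z_L + Z_0) = (230 − 50)/(230 + 50) = 180/280

Γ = 0.643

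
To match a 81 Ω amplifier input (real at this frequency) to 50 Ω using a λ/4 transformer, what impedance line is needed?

Z_qwt ≈ 63.6 Ω

Z_qwt = √(Z_0·R_L) = √(50 × 81) = √4050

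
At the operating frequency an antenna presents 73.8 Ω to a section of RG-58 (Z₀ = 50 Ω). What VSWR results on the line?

For a purely resistive load, VSWR = R_L/Z_0 or Z_0/R_L (whichever > 1) = 73.8/50

VSWR ≈ 1.48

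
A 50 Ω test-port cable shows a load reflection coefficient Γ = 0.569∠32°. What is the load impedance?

Z_L = Z_0·(1 + Γ)/(1 − Γ) = 50·(1.48 + j0.302)/(0.517 − j0.302)

Z_L ≈ 94.3 + j84.1 Ω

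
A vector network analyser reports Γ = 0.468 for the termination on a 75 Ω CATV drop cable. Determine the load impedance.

Z_L = Z_0·(1 + Γ)/(1 − Γ) = 75·(1.47)/(0.532)

Z_L ≈ 207 Ω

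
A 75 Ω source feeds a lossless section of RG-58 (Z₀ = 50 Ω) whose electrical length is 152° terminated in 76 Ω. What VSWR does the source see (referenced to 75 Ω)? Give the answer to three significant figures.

tan(βl) = -0.532
Z_in = Z_0·(Z_L + jZ_0·tanβl)/(Z_0 + jZ_L·tanβl) = 59 + j21.1 Ω
Γ_s = (Z_in − Z_s)/(Z_in + Z_s) = (-16 + j21.1)/(134 + j21.1), |Γ_s| = 0.195
VSWR = (1 + |Γ_s|)/(1 − |Γ_s|)

VSWR ≈ 1.49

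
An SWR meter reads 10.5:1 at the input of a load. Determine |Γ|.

|Γ| ≈ 0.826

|Γ| = (S − 1)/(S + 1) = (10.5 − 1)/(10.5 + 1) = 9.5/11.5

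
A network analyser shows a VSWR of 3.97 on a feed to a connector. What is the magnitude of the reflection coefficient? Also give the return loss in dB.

|Γ| = (S − 1)/(S + 1) = (3.97 − 1)/(3.97 + 1) = 2.97/4.97
RL = −20·log₁₀|Γ| = −20·log₁₀(0.598)

|Γ| ≈ 0.598; return loss ≈ 4.47 dB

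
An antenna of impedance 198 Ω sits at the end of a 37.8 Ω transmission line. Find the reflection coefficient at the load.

Γ = (Z_L − Z_0)/(Z_L + Z_0) = (198 − 37.8)/(198 + 37.8) = 160.2/235.8

Γ = 0.679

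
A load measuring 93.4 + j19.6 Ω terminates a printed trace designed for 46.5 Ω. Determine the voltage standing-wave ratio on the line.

Γ = (Z_L − Z_0)/(Z_L + Z_0) = (46.9 + j19.6)/(139.9 + j19.6)
|Γ| = 50.8/141 = 0.36
VSWR = (1 + |Γ|)/(1 − |Γ|) = 1.36/0.64

VSWR ≈ 2.12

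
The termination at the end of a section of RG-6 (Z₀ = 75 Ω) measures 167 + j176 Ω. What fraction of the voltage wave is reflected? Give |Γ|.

Γ = (Z_L − Z_0)/(Z_L + Z_0) = (92 + j176)/(242 + j176)
|Γ| = 199/299

|Γ| ≈ 0.664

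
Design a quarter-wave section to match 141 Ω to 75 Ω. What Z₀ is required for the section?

Z_qwt = √(Z_0·R_L) = √(75 × 141) = √10580

Z_qwt ≈ 103 Ω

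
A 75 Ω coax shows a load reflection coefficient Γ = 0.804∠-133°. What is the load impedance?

Z_L = Z_0·(1 + Γ)/(1 − Γ) = 75·(0.452 − j0.588)/(1.55 + j0.588)

Z_L ≈ 9.67 − j32.2 Ω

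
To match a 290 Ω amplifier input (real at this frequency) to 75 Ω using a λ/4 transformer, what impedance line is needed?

Z_qwt ≈ 147 Ω

Z_qwt = √(Z_0·R_L) = √(75 × 290) = √21750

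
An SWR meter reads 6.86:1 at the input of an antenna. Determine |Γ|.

|Γ| = (S − 1)/(S + 1) = (6.86 − 1)/(6.86 + 1) = 5.86/7.86

|Γ| ≈ 0.746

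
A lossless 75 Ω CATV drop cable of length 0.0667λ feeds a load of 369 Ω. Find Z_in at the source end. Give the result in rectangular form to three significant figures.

Z_in ≈ 76.2 − j134 Ω

βl = 2π × 0.0667 = 24°
tan(βl) = tan(24°) = 0.445
Z_in = Z_0·(Z_L + jZ_0·tanβl)/(Z_0 + jZ_L·tanβl)
     = 75·(369 + j33.4)/(75 + j164)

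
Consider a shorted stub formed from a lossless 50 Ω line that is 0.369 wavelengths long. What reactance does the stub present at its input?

X_in ≈ -53.9 Ω (capacitive)

βl = 2π × 0.369 = 133°
tan(βl) = -1.08
For a shorted stub, Z_in = jZ_0·tan(βl)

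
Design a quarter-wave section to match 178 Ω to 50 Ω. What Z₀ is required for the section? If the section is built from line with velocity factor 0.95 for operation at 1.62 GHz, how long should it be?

Z_qwt ≈ 94.3 Ω; length ≈ 4.4 cm

Z_qwt = √(Z_0·R_L) = √(50 × 178) = √8900
λ = 0.95·c/f = 0.176 m, so l = λ/4 = 0.044 m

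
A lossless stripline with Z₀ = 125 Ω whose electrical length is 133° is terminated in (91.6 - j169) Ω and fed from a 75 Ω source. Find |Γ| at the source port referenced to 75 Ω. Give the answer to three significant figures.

|Γ| ≈ 0.749

tan(βl) = -1.07
Z_in = Z_0·(Z_L + jZ_0·tanβl)/(Z_0 + jZ_L·tanβl) = 240 + j254 Ω
Γ_s = (Z_in − Z_s)/(Z_in + Z_s) = (165 + j254)/(315 + j254), |Γ_s| = 0.749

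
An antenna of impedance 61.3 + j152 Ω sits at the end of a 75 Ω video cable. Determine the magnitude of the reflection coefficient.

|Γ| ≈ 0.748

Γ = (Z_L − Z_0)/(Z_L + Z_0) = (-13.7 + j152)/(136.3 + j152)
|Γ| = 153/204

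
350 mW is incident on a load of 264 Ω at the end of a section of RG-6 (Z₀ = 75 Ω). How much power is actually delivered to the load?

Γ = (264 − 75)/(264 + 75) = 0.558
|Γ|² = 0.311
P_refl = |Γ|²·P_inc = 109 mW, P_del = (1 − |Γ|²)·P_inc = 241 mW

P_delivered ≈ 241 mW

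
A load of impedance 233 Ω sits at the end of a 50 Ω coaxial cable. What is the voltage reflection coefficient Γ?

Γ = (Z_L − Z_0)/(Z_L + Z_0) = (233 − 50)/(233 + 50) = 183/283

Γ = 0.647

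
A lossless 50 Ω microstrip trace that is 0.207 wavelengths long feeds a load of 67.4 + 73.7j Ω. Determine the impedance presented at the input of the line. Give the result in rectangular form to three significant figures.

Z_in ≈ 22.3 − j33.7 Ω

βl = 2π × 0.207 = 74.5°
tan(βl) = tan(74.5°) = 3.61
Z_in = Z_0·(Z_L + jZ_0·tanβl)/(Z_0 + jZ_L·tanβl)
     = 50·(67.4 + j254)/(-216 + j243)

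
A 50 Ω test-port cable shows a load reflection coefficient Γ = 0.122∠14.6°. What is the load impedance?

Z_L = Z_0·(1 + Γ)/(1 − Γ) = 50·(1.12 + j0.0308)/(0.882 − j0.0308)

Z_L ≈ 63.2 + j3.95 Ω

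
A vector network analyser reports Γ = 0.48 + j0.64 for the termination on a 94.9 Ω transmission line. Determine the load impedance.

Z_L ≈ 50.2 + j179 Ω

Z_L = Z_0·(1 + Γ)/(1 − Γ) = 94.9·(1.48 + j0.64)/(0.52 − j0.64)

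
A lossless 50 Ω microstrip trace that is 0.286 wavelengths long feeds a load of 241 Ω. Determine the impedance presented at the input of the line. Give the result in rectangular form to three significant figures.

βl = 2π × 0.286 = 103°
tan(βl) = tan(103°) = -4.35
Z_in = Z_0·(Z_L + jZ_0·tanβl)/(Z_0 + jZ_L·tanβl)
     = 50·(241 − j217)/(50 − j1050)

Z_in ≈ 10.9 + j11 Ω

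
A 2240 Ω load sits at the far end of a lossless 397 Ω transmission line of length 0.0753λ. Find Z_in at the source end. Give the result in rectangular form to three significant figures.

Z_in ≈ 303 − j671 Ω

βl = 2π × 0.0753 = 27.1°
tan(βl) = tan(27.1°) = 0.512
Z_in = Z_0·(Z_L + jZ_0·tanβl)/(Z_0 + jZ_L·tanβl)
     = 397·(2240 + j203)/(397 + j1150)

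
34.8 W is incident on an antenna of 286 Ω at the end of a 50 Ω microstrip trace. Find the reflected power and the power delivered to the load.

Γ = (286 − 50)/(286 + 50) = 0.702
|Γ|² = 0.493
P_refl = |Γ|²·P_inc = 17.2 W, P_del = (1 − |Γ|²)·P_inc = 17.6 W

P_reflected ≈ 17.2 W; P_delivered ≈ 17.6 W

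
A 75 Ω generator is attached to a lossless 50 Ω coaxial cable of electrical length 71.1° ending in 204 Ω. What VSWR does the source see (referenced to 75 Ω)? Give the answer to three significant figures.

VSWR ≈ 5.77

tan(βl) = 2.92
Z_in = Z_0·(Z_L + jZ_0·tanβl)/(Z_0 + jZ_L·tanβl) = 13.6 − j16 Ω
Γ_s = (Z_in − Z_s)/(Z_in + Z_s) = (-61.4 − j16)/(88.6 − j16), |Γ_s| = 0.705
VSWR = (1 + |Γ_s|)/(1 − |Γ_s|)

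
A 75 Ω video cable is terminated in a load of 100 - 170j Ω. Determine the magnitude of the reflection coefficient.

|Γ| ≈ 0.704

Γ = (Z_L − Z_0)/(Z_L + Z_0) = (25 − j170)/(175 − j170)
|Γ| = 172/244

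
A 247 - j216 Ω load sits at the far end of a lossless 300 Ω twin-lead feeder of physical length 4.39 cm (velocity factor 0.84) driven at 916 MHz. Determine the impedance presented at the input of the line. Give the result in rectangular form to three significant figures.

Z_in ≈ 138 + j35.8 Ω

λ = v/f = 0.84·c / 916 MHz = 0.275 m
βl = 2π·l/λ = 2π × 0.16 = 57.4°
tan(βl) = tan(57.4°) = 1.57
Z_in = Z_0·(Z_L + jZ_0·tanβl)/(Z_0 + jZ_L·tanβl)
     = 300·(247 + j254)/(638 + j387)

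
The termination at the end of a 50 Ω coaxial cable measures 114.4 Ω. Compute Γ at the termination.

Γ = (Z_L − Z_0)/(Z_L + Z_0) = (114.4 − 50)/(114.4 + 50) = 64.4/164.4

Γ = 0.392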